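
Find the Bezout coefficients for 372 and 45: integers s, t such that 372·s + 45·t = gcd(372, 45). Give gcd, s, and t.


Euclidean algorithm on (372, 45) — divide until remainder is 0:
  372 = 8 · 45 + 12
  45 = 3 · 12 + 9
  12 = 1 · 9 + 3
  9 = 3 · 3 + 0
gcd(372, 45) = 3.
Track Bezout coefficients alongside the remainders: start with r₀ = 372 = a·1 + b·0 (s = 1, t = 0) and r₁ = 45 = a·0 + b·1 (s = 0, t = 1); each new remainder r_{k+1} = r_{k-1} − q_k·r_k inherits s_{k+1} = s_{k-1} − q_k·s_k, t_{k+1} = t_{k-1} − q_k·t_k, so r_k = a·s_k + b·t_k at every step:
  q = 8: r = 12, s = 1 − 8·0 = 1, t = 0 − 8·1 = -8  (check: 372·1 + 45·(-8) = 12)
  q = 3: r = 9, s = 0 − 3·1 = -3, t = 1 − 3·(-8) = 25  (check: 372·(-3) + 45·25 = 9)
  q = 1: r = 3, s = 1 − 1·(-3) = 4, t = -8 − 1·25 = -33  (check: 372·4 + 45·(-33) = 3)
The row with r = 3 (the gcd) gives the Bezout coefficients s = 4, t = -33.
Result: 372 · (4) + 45 · (-33) = 3.

gcd(372, 45) = 3; s = 4, t = -33 (check: 372·4 + 45·(-33) = 3).


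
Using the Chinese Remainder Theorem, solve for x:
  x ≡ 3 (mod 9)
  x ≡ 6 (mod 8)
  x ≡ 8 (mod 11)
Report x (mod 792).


Moduli 9, 8, 11 are pairwise coprime; by CRT there is a unique solution modulo M = 9 · 8 · 11 = 792.
Solve pairwise, accumulating the modulus:
  Start with x ≡ 3 (mod 9).
  Combine with x ≡ 6 (mod 8): since gcd(9, 8) = 1, we get a unique residue mod 72.
    Write x = 3 + 9·t and substitute into x ≡ 6 (mod 8): 9·t ≡ 6 − 3 = 3 (mod 8).
    Reduce coefficients mod 8: 1·t ≡ 3 (mod 8).
    So t ≡ 3 (mod 8).
    Then x = 3 + 9·3 = 30, valid modulo lcm(9, 8) = 72: x ≡ 30 (mod 72).
  Combine with x ≡ 8 (mod 11): since gcd(72, 11) = 1, we get a unique residue mod 792.
    Write x = 30 + 72·t and substitute into x ≡ 8 (mod 11): 72·t ≡ 8 − 30 = -22 (mod 11).
    Reduce coefficients mod 11: 6·t ≡ 0 (mod 11).
    The inverse of 6 mod 11 is 2 (since 6·2 = 12 = 1·11 + 1), so t ≡ 2·0 = 0 ≡ 0 (mod 11).
    Then x = 30 + 72·0 = 30, valid modulo lcm(72, 11) = 792: x ≡ 30 (mod 792).
Verify: 30 mod 9 = 3 ✓, 30 mod 8 = 6 ✓, 30 mod 11 = 8 ✓.

x ≡ 30 (mod 792).


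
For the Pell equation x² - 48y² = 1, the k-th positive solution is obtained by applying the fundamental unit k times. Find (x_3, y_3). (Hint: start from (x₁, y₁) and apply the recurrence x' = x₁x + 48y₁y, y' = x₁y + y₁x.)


Step 1: Find the fundamental solution (x₁, y₁) of x² - 48y² = 1.
  Expand √48 as a continued fraction. a₀ = ⌊√48⌋ = 6; iterate m_{k+1} = d_k·a_k − m_k, d_{k+1} = (48 − m_{k+1}²)/d_k, a_{k+1} = ⌊(a₀ + m_{k+1})/d_{k+1}⌋ (starting m₀ = 0, d₀ = 1), with convergents p_k = a_k·p_{k-1} + p_{k-2}, q_k = a_k·q_{k-1} + q_{k-2} (p₋₁ = 1, q₋₁ = 0):
  k = 0: a₀ = 6; p₀/q₀ = 6/1; p₀² − 48·q₀² = 36 − 48 = -12.
  k = 1: m = 6, d = 12, a = ⌊(6 + 6)/12⌋ = 1; p/q = (1·6 + 1)/(1·1 + 0) = 7/1; p² − 48·q² = 49 − 48 = 1.
  The first convergent with p² − 48·q² = 1 gives the fundamental solution (x₁, y₁) = (7, 1).
Step 2: Apply the recurrence (x_{n+1}, y_{n+1}) = (x₁x_n + 48y₁y_n, x₁y_n + y₁x_n) repeatedly.
  From (x_1, y_1) = (7, 1): x_2 = 7·7 + 48·1·1 = 97; y_2 = 7·1 + 1·7 = 14.
  From (x_2, y_2) = (97, 14): x_3 = 7·97 + 48·1·14 = 1351; y_3 = 7·14 + 1·97 = 195.
Step 3: Verify x_3² - 48·y_3² = 1825201 - 1825200 = 1 (should be 1). ✓

(x_1, y_1) = (7, 1); (x_3, y_3) = (1351, 195).


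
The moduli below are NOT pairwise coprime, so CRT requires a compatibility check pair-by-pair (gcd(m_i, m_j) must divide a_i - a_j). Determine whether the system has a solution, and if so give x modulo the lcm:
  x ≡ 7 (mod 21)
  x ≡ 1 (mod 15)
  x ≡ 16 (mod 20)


Moduli 21, 15, 20 are not pairwise coprime, so CRT works modulo lcm(m_i) when all pairwise compatibility conditions hold.
Pairwise compatibility: gcd(m_i, m_j) must divide a_i - a_j for every pair.
Merge one congruence at a time:
  Start: x ≡ 7 (mod 21).
  Combine with x ≡ 1 (mod 15): gcd(21, 15) = 3; 1 - 7 = -6, which IS divisible by 3, so compatible.
    Write x = 7 + 21·t and substitute into x ≡ 1 (mod 15): 21·t ≡ 1 − 7 = -6 (mod 15).
    Divide the congruence (and modulus) by g = 3: 7·t ≡ -2 (mod 5).
    Reduce coefficients mod 5: 2·t ≡ 3 (mod 5).
    The inverse of 2 mod 5 is 3 (since 2·3 = 6 = 1·5 + 1), so t ≡ 3·3 = 9 ≡ 4 (mod 5).
    Then x = 7 + 21·4 = 91, valid modulo lcm(21, 15) = 105: x ≡ 91 (mod 105).
  Combine with x ≡ 16 (mod 20): gcd(105, 20) = 5; 16 - 91 = -75, which IS divisible by 5, so compatible.
    Write x = 91 + 105·t and substitute into x ≡ 16 (mod 20): 105·t ≡ 16 − 91 = -75 (mod 20).
    Divide the congruence (and modulus) by g = 5: 21·t ≡ -15 (mod 4).
    Reduce coefficients mod 4: 1·t ≡ 1 (mod 4).
    So t ≡ 1 (mod 4).
    Then x = 91 + 105·1 = 196, valid modulo lcm(105, 20) = 420: x ≡ 196 (mod 420).
Verify: 196 mod 21 = 7, 196 mod 15 = 1, 196 mod 20 = 16.

x ≡ 196 (mod 420).


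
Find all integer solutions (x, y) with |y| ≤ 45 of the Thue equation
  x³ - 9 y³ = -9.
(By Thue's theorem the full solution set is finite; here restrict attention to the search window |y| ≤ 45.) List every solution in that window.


The equation is x³ - 9y³ = -9. For fixed y, x³ = 9·y³ − 9, so a solution requires the RHS to be a perfect cube.
Strategy: iterate y from -45 to 45, compute RHS = 9·y³ − 9, and check whether it is a (positive or negative) perfect cube.
Check small values of y:
  y = 0: RHS = -9 is not a perfect cube.
  y = 1: RHS = 0 = (0)³ ⇒ x = 0 works.
  y = -1: RHS = -18 is not a perfect cube.
  y = 2: RHS = 63 is not a perfect cube.
  y = -2: RHS = -81 is not a perfect cube.
  y = 3: RHS = 234 is not a perfect cube.
  y = -3: RHS = -252 is not a perfect cube.
Continuing the search up to |y| = 45 finds no further solutions beyond those listed.
Collected solutions: (0, 1).

Solutions (with |y| ≤ 45): (0, 1).


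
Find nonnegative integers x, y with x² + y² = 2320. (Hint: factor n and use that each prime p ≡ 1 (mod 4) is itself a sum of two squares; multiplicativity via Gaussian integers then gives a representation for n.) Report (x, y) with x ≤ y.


Step 1: Factor n = 2320 = 2^4 · 5 · 29.
Step 2: Check the mod-4 condition on each prime factor: 2 = 2 (special); 5 ≡ 1 (mod 4), exponent 1; 29 ≡ 1 (mod 4), exponent 1.
All primes ≡ 3 (mod 4) appear to even exponent (or don't appear), so by the two-squares theorem n IS expressible as a sum of two squares.
Step 3: Build a representation. Group n = k² · m with k = 4 and m = 5 · 29 = 145 (a product of primes ≡ 1 (mod 4)); a representation of m scales to one of n via (k·x)² + (k·y)² = k²(x² + y²). Each prime p ≡ 1 (mod 4) is itself a sum of two squares; find a² by testing p − a² for a perfect square:
  5: 5 − 1² = 4 = 2² ⇒ 5 = 1² + 2².
  29: 29 − 1² = 28, 29 − 2² = 25 = 5² ⇒ 29 = 2² + 5².
  Combine using the Brahmagupta–Fibonacci identity (a² + b²)(c² + d²) = (ac − bd)² + (ad + bc)² = (ac + bd)² + (ad − bc)²:
  5 · 29 = 145: from (1² + 2²)(2² + 5²), take (1·2 − 2·5, 1·5 + 2·2) = (2 − 10, 5 + 4) = (-8, 9); dropping signs (only squares matter) gives (8, 9); check 8² + 9² = 64 + 81 = 145 ✓.
  Scale by k = 4: (4·8, 4·9) = (32, 36).
Step 4: Order so x ≤ y and verify: 32² + 36² = 1024 + 1296 = 2320 = n. ✓

n = 2320 = 32² + 36² (one valid representation with x ≤ y).


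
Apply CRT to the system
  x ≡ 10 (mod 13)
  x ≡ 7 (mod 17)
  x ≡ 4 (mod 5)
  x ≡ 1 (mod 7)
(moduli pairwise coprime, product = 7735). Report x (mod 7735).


Product of moduli M = 13 · 17 · 5 · 7 = 7735.
Merge one congruence at a time:
  Start: x ≡ 10 (mod 13).
  Combine with x ≡ 7 (mod 17); new modulus lcm = 221.
    Write x = 10 + 13·t and substitute into x ≡ 7 (mod 17): 13·t ≡ 7 − 10 = -3 (mod 17).
    Reduce coefficients mod 17: 13·t ≡ 14 (mod 17).
    The inverse of 13 mod 17 is 4 (since 13·4 = 52 = 3·17 + 1), so t ≡ 4·14 = 56 ≡ 5 (mod 17).
    Then x = 10 + 13·5 = 75, valid modulo lcm(13, 17) = 221: x ≡ 75 (mod 221).
  Combine with x ≡ 4 (mod 5); new modulus lcm = 1105.
    Write x = 75 + 221·t and substitute into x ≡ 4 (mod 5): 221·t ≡ 4 − 75 = -71 (mod 5).
    Reduce coefficients mod 5: 1·t ≡ 4 (mod 5).
    So t ≡ 4 (mod 5).
    Then x = 75 + 221·4 = 959, valid modulo lcm(221, 5) = 1105: x ≡ 959 (mod 1105).
  Combine with x ≡ 1 (mod 7); new modulus lcm = 7735.
    Write x = 959 + 1105·t and substitute into x ≡ 1 (mod 7): 1105·t ≡ 1 − 959 = -958 (mod 7).
    Reduce coefficients mod 7: 6·t ≡ 1 (mod 7).
    The inverse of 6 mod 7 is 6 (since 6·6 = 36 = 5·7 + 1), so t ≡ 6·1 = 6 ≡ 6 (mod 7).
    Then x = 959 + 1105·6 = 7589, valid modulo lcm(1105, 7) = 7735: x ≡ 7589 (mod 7735).
Verify against each original: 7589 mod 13 = 10, 7589 mod 17 = 7, 7589 mod 5 = 4, 7589 mod 7 = 1.

x ≡ 7589 (mod 7735).


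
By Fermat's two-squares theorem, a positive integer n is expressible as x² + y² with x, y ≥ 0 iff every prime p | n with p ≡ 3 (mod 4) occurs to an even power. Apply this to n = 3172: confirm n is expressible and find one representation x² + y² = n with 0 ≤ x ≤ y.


Step 1: Factor n = 3172 = 2^2 · 13 · 61.
Step 2: Check the mod-4 condition on each prime factor: 2 = 2 (special); 13 ≡ 1 (mod 4), exponent 1; 61 ≡ 1 (mod 4), exponent 1.
All primes ≡ 3 (mod 4) appear to even exponent (or don't appear), so by the two-squares theorem n IS expressible as a sum of two squares.
Step 3: Build a representation. Group n = k² · m with k = 2 and m = 13 · 61 = 793 (a product of primes ≡ 1 (mod 4)); a representation of m scales to one of n via (k·x)² + (k·y)² = k²(x² + y²). Each prime p ≡ 1 (mod 4) is itself a sum of two squares; find a² by testing p − a² for a perfect square:
  13: 13 − 1² = 12, 13 − 2² = 9 = 3² ⇒ 13 = 2² + 3².
  61: 61 − 1² = 60, 61 − 2² = 57, 61 − 3² = 52, 61 − 4² = 45, 61 − 5² = 36 = 6² ⇒ 61 = 5² + 6².
  Combine using the Brahmagupta–Fibonacci identity (a² + b²)(c² + d²) = (ac − bd)² + (ad + bc)² = (ac + bd)² + (ad − bc)²:
  13 · 61 = 793: from (2² + 3²)(5² + 6²), take (2·5 − 3·6, 2·6 + 3·5) = (10 − 18, 12 + 15) = (-8, 27); dropping signs (only squares matter) gives (8, 27); check 8² + 27² = 64 + 729 = 793 ✓.
  Scale by k = 2: (2·8, 2·27) = (16, 54).
Step 4: Order so x ≤ y and verify: 16² + 54² = 256 + 2916 = 3172 = n. ✓

n = 3172 = 16² + 54² (one valid representation with x ≤ y).


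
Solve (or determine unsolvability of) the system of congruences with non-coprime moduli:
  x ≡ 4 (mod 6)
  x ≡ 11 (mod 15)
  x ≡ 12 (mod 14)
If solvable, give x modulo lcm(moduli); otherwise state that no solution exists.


Moduli 6, 15, 14 are not pairwise coprime, so CRT works modulo lcm(m_i) when all pairwise compatibility conditions hold.
Pairwise compatibility: gcd(m_i, m_j) must divide a_i - a_j for every pair.
Merge one congruence at a time:
  Start: x ≡ 4 (mod 6).
  Combine with x ≡ 11 (mod 15): gcd(6, 15) = 3, and 11 - 4 = 7 is NOT divisible by 3.
    ⇒ system is inconsistent (no integer solution).

No solution (the system is inconsistent).


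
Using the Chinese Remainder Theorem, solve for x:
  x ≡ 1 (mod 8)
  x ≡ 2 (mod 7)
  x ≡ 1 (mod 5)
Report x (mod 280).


Moduli 8, 7, 5 are pairwise coprime; by CRT there is a unique solution modulo M = 8 · 7 · 5 = 280.
Solve pairwise, accumulating the modulus:
  Start with x ≡ 1 (mod 8).
  Combine with x ≡ 2 (mod 7): since gcd(8, 7) = 1, we get a unique residue mod 56.
    Write x = 1 + 8·t and substitute into x ≡ 2 (mod 7): 8·t ≡ 2 − 1 = 1 (mod 7).
    Reduce coefficients mod 7: 1·t ≡ 1 (mod 7).
    So t ≡ 1 (mod 7).
    Then x = 1 + 8·1 = 9, valid modulo lcm(8, 7) = 56: x ≡ 9 (mod 56).
  Combine with x ≡ 1 (mod 5): since gcd(56, 5) = 1, we get a unique residue mod 280.
    Write x = 9 + 56·t and substitute into x ≡ 1 (mod 5): 56·t ≡ 1 − 9 = -8 (mod 5).
    Reduce coefficients mod 5: 1·t ≡ 2 (mod 5).
    So t ≡ 2 (mod 5).
    Then x = 9 + 56·2 = 121, valid modulo lcm(56, 5) = 280: x ≡ 121 (mod 280).
Verify: 121 mod 8 = 1 ✓, 121 mod 7 = 2 ✓, 121 mod 5 = 1 ✓.

x ≡ 121 (mod 280).


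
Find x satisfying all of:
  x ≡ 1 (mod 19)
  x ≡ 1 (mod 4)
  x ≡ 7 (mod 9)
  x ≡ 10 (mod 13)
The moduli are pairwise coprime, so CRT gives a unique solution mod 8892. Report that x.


Product of moduli M = 19 · 4 · 9 · 13 = 8892.
Merge one congruence at a time:
  Start: x ≡ 1 (mod 19).
  Combine with x ≡ 1 (mod 4); new modulus lcm = 76.
    Write x = 1 + 19·t and substitute into x ≡ 1 (mod 4): 19·t ≡ 1 − 1 = 0 (mod 4).
    Reduce coefficients mod 4: 3·t ≡ 0 (mod 4).
    The inverse of 3 mod 4 is 3 (since 3·3 = 9 = 2·4 + 1), so t ≡ 3·0 = 0 ≡ 0 (mod 4).
    Then x = 1 + 19·0 = 1, valid modulo lcm(19, 4) = 76: x ≡ 1 (mod 76).
  Combine with x ≡ 7 (mod 9); new modulus lcm = 684.
    Write x = 1 + 76·t and substitute into x ≡ 7 (mod 9): 76·t ≡ 7 − 1 = 6 (mod 9).
    Reduce coefficients mod 9: 4·t ≡ 6 (mod 9).
    The inverse of 4 mod 9 is 7 (since 4·7 = 28 = 3·9 + 1), so t ≡ 7·6 = 42 ≡ 6 (mod 9).
    Then x = 1 + 76·6 = 457, valid modulo lcm(76, 9) = 684: x ≡ 457 (mod 684).
  Combine with x ≡ 10 (mod 13); new modulus lcm = 8892.
    Write x = 457 + 684·t and substitute into x ≡ 10 (mod 13): 684·t ≡ 10 − 457 = -447 (mod 13).
    Reduce coefficients mod 13: 8·t ≡ 8 (mod 13).
    The inverse of 8 mod 13 is 5 (since 8·5 = 40 = 3·13 + 1), so t ≡ 5·8 = 40 ≡ 1 (mod 13).
    Then x = 457 + 684·1 = 1141, valid modulo lcm(684, 13) = 8892: x ≡ 1141 (mod 8892).
Verify against each original: 1141 mod 19 = 1, 1141 mod 4 = 1, 1141 mod 9 = 7, 1141 mod 13 = 10.

x ≡ 1141 (mod 8892).


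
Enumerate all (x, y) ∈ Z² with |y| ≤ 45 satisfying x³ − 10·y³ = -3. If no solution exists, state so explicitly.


The equation is x³ - 10y³ = -3. For fixed y, x³ = 10·y³ − 3, so a solution requires the RHS to be a perfect cube.
Strategy: iterate y from -45 to 45, compute RHS = 10·y³ − 3, and check whether it is a (positive or negative) perfect cube.
Check small values of y:
  y = 0: RHS = -3 is not a perfect cube.
  y = 1: RHS = 7 is not a perfect cube.
  y = -1: RHS = -13 is not a perfect cube.
  y = 2: RHS = 77 is not a perfect cube.
  y = -2: RHS = -83 is not a perfect cube.
  y = 3: RHS = 267 is not a perfect cube.
  y = -3: RHS = -273 is not a perfect cube.
Continuing the search up to |y| = 45 finds no solutions either.
No (x, y) in the scanned range satisfies the equation.

No integer solutions with |y| ≤ 45.


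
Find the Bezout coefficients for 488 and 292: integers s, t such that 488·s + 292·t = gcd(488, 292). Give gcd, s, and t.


Euclidean algorithm on (488, 292) — divide until remainder is 0:
  488 = 1 · 292 + 196
  292 = 1 · 196 + 96
  196 = 2 · 96 + 4
  96 = 24 · 4 + 0
gcd(488, 292) = 4.
Track Bezout coefficients alongside the remainders: start with r₀ = 488 = a·1 + b·0 (s = 1, t = 0) and r₁ = 292 = a·0 + b·1 (s = 0, t = 1); each new remainder r_{k+1} = r_{k-1} − q_k·r_k inherits s_{k+1} = s_{k-1} − q_k·s_k, t_{k+1} = t_{k-1} − q_k·t_k, so r_k = a·s_k + b·t_k at every step:
  q = 1: r = 196, s = 1 − 1·0 = 1, t = 0 − 1·1 = -1  (check: 488·1 + 292·(-1) = 196)
  q = 1: r = 96, s = 0 − 1·1 = -1, t = 1 − 1·(-1) = 2  (check: 488·(-1) + 292·2 = 96)
  q = 2: r = 4, s = 1 − 2·(-1) = 3, t = -1 − 2·2 = -5  (check: 488·3 + 292·(-5) = 4)
The row with r = 4 (the gcd) gives the Bezout coefficients s = 3, t = -5.
Result: 488 · (3) + 292 · (-5) = 4.

gcd(488, 292) = 4; s = 3, t = -5 (check: 488·3 + 292·(-5) = 4).


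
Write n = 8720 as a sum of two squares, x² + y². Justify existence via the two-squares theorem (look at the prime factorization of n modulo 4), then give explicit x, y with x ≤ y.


Step 1: Factor n = 8720 = 2^4 · 5 · 109.
Step 2: Check the mod-4 condition on each prime factor: 2 = 2 (special); 5 ≡ 1 (mod 4), exponent 1; 109 ≡ 1 (mod 4), exponent 1.
All primes ≡ 3 (mod 4) appear to even exponent (or don't appear), so by the two-squares theorem n IS expressible as a sum of two squares.
Step 3: Build a representation. Group n = k² · m with k = 4 and m = 5 · 109 = 545 (a product of primes ≡ 1 (mod 4)); a representation of m scales to one of n via (k·x)² + (k·y)² = k²(x² + y²). Each prime p ≡ 1 (mod 4) is itself a sum of two squares; find a² by testing p − a² for a perfect square:
  5: 5 − 1² = 4 = 2² ⇒ 5 = 1² + 2².
  109: 109 − 1² = 108, 109 − 2² = 105, 109 − 3² = 100 = 10² ⇒ 109 = 3² + 10².
  Combine using the Brahmagupta–Fibonacci identity (a² + b²)(c² + d²) = (ac − bd)² + (ad + bc)² = (ac + bd)² + (ad − bc)²:
  5 · 109 = 545: from (1² + 2²)(3² + 10²), take (1·3 − 2·10, 1·10 + 2·3) = (3 − 20, 10 + 6) = (-17, 16); dropping signs (only squares matter) gives (17, 16); check 17² + 16² = 289 + 256 = 545 ✓.
  Scale by k = 4: (4·17, 4·16) = (68, 64).
Step 4: Order so x ≤ y and verify: 64² + 68² = 4096 + 4624 = 8720 = n. ✓

n = 8720 = 64² + 68² (one valid representation with x ≤ y).


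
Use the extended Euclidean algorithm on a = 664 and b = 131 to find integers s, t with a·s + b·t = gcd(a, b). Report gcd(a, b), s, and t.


Euclidean algorithm on (664, 131) — divide until remainder is 0:
  664 = 5 · 131 + 9
  131 = 14 · 9 + 5
  9 = 1 · 5 + 4
  5 = 1 · 4 + 1
  4 = 4 · 1 + 0
gcd(664, 131) = 1.
Track Bezout coefficients alongside the remainders: start with r₀ = 664 = a·1 + b·0 (s = 1, t = 0) and r₁ = 131 = a·0 + b·1 (s = 0, t = 1); each new remainder r_{k+1} = r_{k-1} − q_k·r_k inherits s_{k+1} = s_{k-1} − q_k·s_k, t_{k+1} = t_{k-1} − q_k·t_k, so r_k = a·s_k + b·t_k at every step:
  q = 5: r = 9, s = 1 − 5·0 = 1, t = 0 − 5·1 = -5  (check: 664·1 + 131·(-5) = 9)
  q = 14: r = 5, s = 0 − 14·1 = -14, t = 1 − 14·(-5) = 71  (check: 664·(-14) + 131·71 = 5)
  q = 1: r = 4, s = 1 − 1·(-14) = 15, t = -5 − 1·71 = -76  (check: 664·15 + 131·(-76) = 4)
  q = 1: r = 1, s = -14 − 1·15 = -29, t = 71 − 1·(-76) = 147  (check: 664·(-29) + 131·147 = 1)
The row with r = 1 (the gcd) gives the Bezout coefficients s = -29, t = 147.
Result: 664 · (-29) + 131 · (147) = 1.

gcd(664, 131) = 1; s = -29, t = 147 (check: 664·(-29) + 131·147 = 1).


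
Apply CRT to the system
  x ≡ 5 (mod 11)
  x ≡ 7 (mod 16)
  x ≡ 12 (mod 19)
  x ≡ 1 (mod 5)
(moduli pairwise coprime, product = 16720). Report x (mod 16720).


Product of moduli M = 11 · 16 · 19 · 5 = 16720.
Merge one congruence at a time:
  Start: x ≡ 5 (mod 11).
  Combine with x ≡ 7 (mod 16); new modulus lcm = 176.
    Write x = 5 + 11·t and substitute into x ≡ 7 (mod 16): 11·t ≡ 7 − 5 = 2 (mod 16).
    The inverse of 11 mod 16 is 3 (since 11·3 = 33 = 2·16 + 1), so t ≡ 3·2 = 6 ≡ 6 (mod 16).
    Then x = 5 + 11·6 = 71, valid modulo lcm(11, 16) = 176: x ≡ 71 (mod 176).
  Combine with x ≡ 12 (mod 19); new modulus lcm = 3344.
    Write x = 71 + 176·t and substitute into x ≡ 12 (mod 19): 176·t ≡ 12 − 71 = -59 (mod 19).
    Reduce coefficients mod 19: 5·t ≡ 17 (mod 19).
    The inverse of 5 mod 19 is 4 (since 5·4 = 20 = 1·19 + 1), so t ≡ 4·17 = 68 ≡ 11 (mod 19).
    Then x = 71 + 176·11 = 2007, valid modulo lcm(176, 19) = 3344: x ≡ 2007 (mod 3344).
  Combine with x ≡ 1 (mod 5); new modulus lcm = 16720.
    Write x = 2007 + 3344·t and substitute into x ≡ 1 (mod 5): 3344·t ≡ 1 − 2007 = -2006 (mod 5).
    Reduce coefficients mod 5: 4·t ≡ 4 (mod 5).
    The inverse of 4 mod 5 is 4 (since 4·4 = 16 = 3·5 + 1), so t ≡ 4·4 = 16 ≡ 1 (mod 5).
    Then x = 2007 + 3344·1 = 5351, valid modulo lcm(3344, 5) = 16720: x ≡ 5351 (mod 16720).
Verify against each original: 5351 mod 11 = 5, 5351 mod 16 = 7, 5351 mod 19 = 12, 5351 mod 5 = 1.

x ≡ 5351 (mod 16720).


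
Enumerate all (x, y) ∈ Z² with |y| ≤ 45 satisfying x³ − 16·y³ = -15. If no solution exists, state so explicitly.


The equation is x³ - 16y³ = -15. For fixed y, x³ = 16·y³ − 15, so a solution requires the RHS to be a perfect cube.
Strategy: iterate y from -45 to 45, compute RHS = 16·y³ − 15, and check whether it is a (positive or negative) perfect cube.
Check small values of y:
  y = 0: RHS = -15 is not a perfect cube.
  y = 1: RHS = 1 = (1)³ ⇒ x = 1 works.
  y = -1: RHS = -31 is not a perfect cube.
  y = 2: RHS = 113 is not a perfect cube.
  y = -2: RHS = -143 is not a perfect cube.
  y = 3: RHS = 417 is not a perfect cube.
  y = -3: RHS = -447 is not a perfect cube.
Continuing the search up to |y| = 45 finds no further solutions beyond those listed.
Collected solutions: (1, 1).

Solutions (with |y| ≤ 45): (1, 1).


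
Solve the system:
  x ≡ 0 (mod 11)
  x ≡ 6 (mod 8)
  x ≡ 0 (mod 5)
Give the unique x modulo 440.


Moduli 11, 8, 5 are pairwise coprime; by CRT there is a unique solution modulo M = 11 · 8 · 5 = 440.
Solve pairwise, accumulating the modulus:
  Start with x ≡ 0 (mod 11).
  Combine with x ≡ 6 (mod 8): since gcd(11, 8) = 1, we get a unique residue mod 88.
    Write x = 0 + 11·t and substitute into x ≡ 6 (mod 8): 11·t ≡ 6 − 0 = 6 (mod 8).
    Reduce coefficients mod 8: 3·t ≡ 6 (mod 8).
    The inverse of 3 mod 8 is 3 (since 3·3 = 9 = 1·8 + 1), so t ≡ 3·6 = 18 ≡ 2 (mod 8).
    Then x = 0 + 11·2 = 22, valid modulo lcm(11, 8) = 88: x ≡ 22 (mod 88).
  Combine with x ≡ 0 (mod 5): since gcd(88, 5) = 1, we get a unique residue mod 440.
    Write x = 22 + 88·t and substitute into x ≡ 0 (mod 5): 88·t ≡ 0 − 22 = -22 (mod 5).
    Reduce coefficients mod 5: 3·t ≡ 3 (mod 5).
    The inverse of 3 mod 5 is 2 (since 3·2 = 6 = 1·5 + 1), so t ≡ 2·3 = 6 ≡ 1 (mod 5).
    Then x = 22 + 88·1 = 110, valid modulo lcm(88, 5) = 440: x ≡ 110 (mod 440).
Verify: 110 mod 11 = 0 ✓, 110 mod 8 = 6 ✓, 110 mod 5 = 0 ✓.

x ≡ 110 (mod 440).


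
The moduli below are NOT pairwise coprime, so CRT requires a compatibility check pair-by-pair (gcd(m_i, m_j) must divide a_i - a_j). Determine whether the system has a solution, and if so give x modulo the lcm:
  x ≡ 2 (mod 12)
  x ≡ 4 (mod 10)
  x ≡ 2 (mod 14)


Moduli 12, 10, 14 are not pairwise coprime, so CRT works modulo lcm(m_i) when all pairwise compatibility conditions hold.
Pairwise compatibility: gcd(m_i, m_j) must divide a_i - a_j for every pair.
Merge one congruence at a time:
  Start: x ≡ 2 (mod 12).
  Combine with x ≡ 4 (mod 10): gcd(12, 10) = 2; 4 - 2 = 2, which IS divisible by 2, so compatible.
    Write x = 2 + 12·t and substitute into x ≡ 4 (mod 10): 12·t ≡ 4 − 2 = 2 (mod 10).
    Divide the congruence (and modulus) by g = 2: 6·t ≡ 1 (mod 5).
    Reduce coefficients mod 5: 1·t ≡ 1 (mod 5).
    So t ≡ 1 (mod 5).
    Then x = 2 + 12·1 = 14, valid modulo lcm(12, 10) = 60: x ≡ 14 (mod 60).
  Combine with x ≡ 2 (mod 14): gcd(60, 14) = 2; 2 - 14 = -12, which IS divisible by 2, so compatible.
    Write x = 14 + 60·t and substitute into x ≡ 2 (mod 14): 60·t ≡ 2 − 14 = -12 (mod 14).
    Divide the congruence (and modulus) by g = 2: 30·t ≡ -6 (mod 7).
    Reduce coefficients mod 7: 2·t ≡ 1 (mod 7).
    The inverse of 2 mod 7 is 4 (since 2·4 = 8 = 1·7 + 1), so t ≡ 4·1 = 4 ≡ 4 (mod 7).
    Then x = 14 + 60·4 = 254, valid modulo lcm(60, 14) = 420: x ≡ 254 (mod 420).
Verify: 254 mod 12 = 2, 254 mod 10 = 4, 254 mod 14 = 2.

x ≡ 254 (mod 420).


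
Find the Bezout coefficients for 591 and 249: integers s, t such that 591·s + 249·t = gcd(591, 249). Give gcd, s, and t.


Euclidean algorithm on (591, 249) — divide until remainder is 0:
  591 = 2 · 249 + 93
  249 = 2 · 93 + 63
  93 = 1 · 63 + 30
  63 = 2 · 30 + 3
  30 = 10 · 3 + 0
gcd(591, 249) = 3.
Track Bezout coefficients alongside the remainders: start with r₀ = 591 = a·1 + b·0 (s = 1, t = 0) and r₁ = 249 = a·0 + b·1 (s = 0, t = 1); each new remainder r_{k+1} = r_{k-1} − q_k·r_k inherits s_{k+1} = s_{k-1} − q_k·s_k, t_{k+1} = t_{k-1} − q_k·t_k, so r_k = a·s_k + b·t_k at every step:
  q = 2: r = 93, s = 1 − 2·0 = 1, t = 0 − 2·1 = -2  (check: 591·1 + 249·(-2) = 93)
  q = 2: r = 63, s = 0 − 2·1 = -2, t = 1 − 2·(-2) = 5  (check: 591·(-2) + 249·5 = 63)
  q = 1: r = 30, s = 1 − 1·(-2) = 3, t = -2 − 1·5 = -7  (check: 591·3 + 249·(-7) = 30)
  q = 2: r = 3, s = -2 − 2·3 = -8, t = 5 − 2·(-7) = 19  (check: 591·(-8) + 249·19 = 3)
The row with r = 3 (the gcd) gives the Bezout coefficients s = -8, t = 19.
Result: 591 · (-8) + 249 · (19) = 3.

gcd(591, 249) = 3; s = -8, t = 19 (check: 591·(-8) + 249·19 = 3).


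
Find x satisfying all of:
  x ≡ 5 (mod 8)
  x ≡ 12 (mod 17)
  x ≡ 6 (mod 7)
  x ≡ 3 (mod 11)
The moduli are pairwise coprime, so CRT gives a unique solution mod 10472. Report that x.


Product of moduli M = 8 · 17 · 7 · 11 = 10472.
Merge one congruence at a time:
  Start: x ≡ 5 (mod 8).
  Combine with x ≡ 12 (mod 17); new modulus lcm = 136.
    Write x = 5 + 8·t and substitute into x ≡ 12 (mod 17): 8·t ≡ 12 − 5 = 7 (mod 17).
    The inverse of 8 mod 17 is 15 (since 8·15 = 120 = 7·17 + 1), so t ≡ 15·7 = 105 ≡ 3 (mod 17).
    Then x = 5 + 8·3 = 29, valid modulo lcm(8, 17) = 136: x ≡ 29 (mod 136).
  Combine with x ≡ 6 (mod 7); new modulus lcm = 952.
    Write x = 29 + 136·t and substitute into x ≡ 6 (mod 7): 136·t ≡ 6 − 29 = -23 (mod 7).
    Reduce coefficients mod 7: 3·t ≡ 5 (mod 7).
    The inverse of 3 mod 7 is 5 (since 3·5 = 15 = 2·7 + 1), so t ≡ 5·5 = 25 ≡ 4 (mod 7).
    Then x = 29 + 136·4 = 573, valid modulo lcm(136, 7) = 952: x ≡ 573 (mod 952).
  Combine with x ≡ 3 (mod 11); new modulus lcm = 10472.
    Write x = 573 + 952·t and substitute into x ≡ 3 (mod 11): 952·t ≡ 3 − 573 = -570 (mod 11).
    Reduce coefficients mod 11: 6·t ≡ 2 (mod 11).
    The inverse of 6 mod 11 is 2 (since 6·2 = 12 = 1·11 + 1), so t ≡ 2·2 = 4 ≡ 4 (mod 11).
    Then x = 573 + 952·4 = 4381, valid modulo lcm(952, 11) = 10472: x ≡ 4381 (mod 10472).
Verify against each original: 4381 mod 8 = 5, 4381 mod 17 = 12, 4381 mod 7 = 6, 4381 mod 11 = 3.

x ≡ 4381 (mod 10472).


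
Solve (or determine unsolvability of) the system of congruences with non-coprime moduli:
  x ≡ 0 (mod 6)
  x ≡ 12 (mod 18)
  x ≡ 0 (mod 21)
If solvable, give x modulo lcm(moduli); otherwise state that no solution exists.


Moduli 6, 18, 21 are not pairwise coprime, so CRT works modulo lcm(m_i) when all pairwise compatibility conditions hold.
Pairwise compatibility: gcd(m_i, m_j) must divide a_i - a_j for every pair.
Merge one congruence at a time:
  Start: x ≡ 0 (mod 6).
  Combine with x ≡ 12 (mod 18): gcd(6, 18) = 6; 12 - 0 = 12, which IS divisible by 6, so compatible.
    Write x = 0 + 6·t and substitute into x ≡ 12 (mod 18): 6·t ≡ 12 − 0 = 12 (mod 18).
    Divide the congruence (and modulus) by g = 6: 1·t ≡ 2 (mod 3).
    So t ≡ 2 (mod 3).
    Then x = 0 + 6·2 = 12, valid modulo lcm(6, 18) = 18: x ≡ 12 (mod 18).
  Combine with x ≡ 0 (mod 21): gcd(18, 21) = 3; 0 - 12 = -12, which IS divisible by 3, so compatible.
    Write x = 12 + 18·t and substitute into x ≡ 0 (mod 21): 18·t ≡ 0 − 12 = -12 (mod 21).
    Divide the congruence (and modulus) by g = 3: 6·t ≡ -4 (mod 7).
    Reduce coefficients mod 7: 6·t ≡ 3 (mod 7).
    The inverse of 6 mod 7 is 6 (since 6·6 = 36 = 5·7 + 1), so t ≡ 6·3 = 18 ≡ 4 (mod 7).
    Then x = 12 + 18·4 = 84, valid modulo lcm(18, 21) = 126: x ≡ 84 (mod 126).
Verify: 84 mod 6 = 0, 84 mod 18 = 12, 84 mod 21 = 0.

x ≡ 84 (mod 126).


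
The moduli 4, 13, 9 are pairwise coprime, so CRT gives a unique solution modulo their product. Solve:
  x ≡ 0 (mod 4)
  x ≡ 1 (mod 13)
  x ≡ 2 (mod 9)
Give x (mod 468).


Moduli 4, 13, 9 are pairwise coprime; by CRT there is a unique solution modulo M = 4 · 13 · 9 = 468.
Solve pairwise, accumulating the modulus:
  Start with x ≡ 0 (mod 4).
  Combine with x ≡ 1 (mod 13): since gcd(4, 13) = 1, we get a unique residue mod 52.
    Write x = 0 + 4·t and substitute into x ≡ 1 (mod 13): 4·t ≡ 1 − 0 = 1 (mod 13).
    The inverse of 4 mod 13 is 10 (since 4·10 = 40 = 3·13 + 1), so t ≡ 10·1 = 10 ≡ 10 (mod 13).
    Then x = 0 + 4·10 = 40, valid modulo lcm(4, 13) = 52: x ≡ 40 (mod 52).
  Combine with x ≡ 2 (mod 9): since gcd(52, 9) = 1, we get a unique residue mod 468.
    Write x = 40 + 52·t and substitute into x ≡ 2 (mod 9): 52·t ≡ 2 − 40 = -38 (mod 9).
    Reduce coefficients mod 9: 7·t ≡ 7 (mod 9).
    The inverse of 7 mod 9 is 4 (since 7·4 = 28 = 3·9 + 1), so t ≡ 4·7 = 28 ≡ 1 (mod 9).
    Then x = 40 + 52·1 = 92, valid modulo lcm(52, 9) = 468: x ≡ 92 (mod 468).
Verify: 92 mod 4 = 0 ✓, 92 mod 13 = 1 ✓, 92 mod 9 = 2 ✓.

x ≡ 92 (mod 468).


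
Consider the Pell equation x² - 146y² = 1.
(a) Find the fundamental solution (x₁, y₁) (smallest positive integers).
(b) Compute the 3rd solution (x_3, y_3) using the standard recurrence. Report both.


Step 1: Find the fundamental solution (x₁, y₁) of x² - 146y² = 1.
  Expand √146 as a continued fraction. a₀ = ⌊√146⌋ = 12; iterate m_{k+1} = d_k·a_k − m_k, d_{k+1} = (146 − m_{k+1}²)/d_k, a_{k+1} = ⌊(a₀ + m_{k+1})/d_{k+1}⌋ (starting m₀ = 0, d₀ = 1), with convergents p_k = a_k·p_{k-1} + p_{k-2}, q_k = a_k·q_{k-1} + q_{k-2} (p₋₁ = 1, q₋₁ = 0):
  k = 0: a₀ = 12; p₀/q₀ = 12/1; p₀² − 146·q₀² = 144 − 146 = -2.
  k = 1: m = 12, d = 2, a = ⌊(12 + 12)/2⌋ = 12; p/q = (12·12 + 1)/(12·1 + 0) = 145/12; p² − 146·q² = 21025 − 21024 = 1.
  The first convergent with p² − 146·q² = 1 gives the fundamental solution (x₁, y₁) = (145, 12).
Step 2: Apply the recurrence (x_{n+1}, y_{n+1}) = (x₁x_n + 146y₁y_n, x₁y_n + y₁x_n) repeatedly.
  From (x_1, y_1) = (145, 12): x_2 = 145·145 + 146·12·12 = 42049; y_2 = 145·12 + 12·145 = 3480.
  From (x_2, y_2) = (42049, 3480): x_3 = 145·42049 + 146·12·3480 = 12194065; y_3 = 145·3480 + 12·42049 = 1009188.
Step 3: Verify x_3² - 146·y_3² = 148695221224225 - 148695221224224 = 1 (should be 1). ✓

(x_1, y_1) = (145, 12); (x_3, y_3) = (12194065, 1009188).


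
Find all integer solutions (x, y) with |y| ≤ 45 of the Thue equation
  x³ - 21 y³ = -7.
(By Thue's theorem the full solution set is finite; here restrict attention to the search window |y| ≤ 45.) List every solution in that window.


The equation is x³ - 21y³ = -7. For fixed y, x³ = 21·y³ − 7, so a solution requires the RHS to be a perfect cube.
Strategy: iterate y from -45 to 45, compute RHS = 21·y³ − 7, and check whether it is a (positive or negative) perfect cube.
Check small values of y:
  y = 0: RHS = -7 is not a perfect cube.
  y = 1: RHS = 14 is not a perfect cube.
  y = -1: RHS = -28 is not a perfect cube.
  y = 2: RHS = 161 is not a perfect cube.
  y = -2: RHS = -175 is not a perfect cube.
  y = 3: RHS = 560 is not a perfect cube.
  y = -3: RHS = -574 is not a perfect cube.
Continuing the search up to |y| = 45 finds no solutions either.
No (x, y) in the scanned range satisfies the equation.

No integer solutions with |y| ≤ 45.


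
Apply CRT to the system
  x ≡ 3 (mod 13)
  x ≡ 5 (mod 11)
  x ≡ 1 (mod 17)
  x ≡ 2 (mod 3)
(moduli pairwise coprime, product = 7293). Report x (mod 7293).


Product of moduli M = 13 · 11 · 17 · 3 = 7293.
Merge one congruence at a time:
  Start: x ≡ 3 (mod 13).
  Combine with x ≡ 5 (mod 11); new modulus lcm = 143.
    Write x = 3 + 13·t and substitute into x ≡ 5 (mod 11): 13·t ≡ 5 − 3 = 2 (mod 11).
    Reduce coefficients mod 11: 2·t ≡ 2 (mod 11).
    The inverse of 2 mod 11 is 6 (since 2·6 = 12 = 1·11 + 1), so t ≡ 6·2 = 12 ≡ 1 (mod 11).
    Then x = 3 + 13·1 = 16, valid modulo lcm(13, 11) = 143: x ≡ 16 (mod 143).
  Combine with x ≡ 1 (mod 17); new modulus lcm = 2431.
    Write x = 16 + 143·t and substitute into x ≡ 1 (mod 17): 143·t ≡ 1 − 16 = -15 (mod 17).
    Reduce coefficients mod 17: 7·t ≡ 2 (mod 17).
    The inverse of 7 mod 17 is 5 (since 7·5 = 35 = 2·17 + 1), so t ≡ 5·2 = 10 ≡ 10 (mod 17).
    Then x = 16 + 143·10 = 1446, valid modulo lcm(143, 17) = 2431: x ≡ 1446 (mod 2431).
  Combine with x ≡ 2 (mod 3); new modulus lcm = 7293.
    Write x = 1446 + 2431·t and substitute into x ≡ 2 (mod 3): 2431·t ≡ 2 − 1446 = -1444 (mod 3).
    Reduce coefficients mod 3: 1·t ≡ 2 (mod 3).
    So t ≡ 2 (mod 3).
    Then x = 1446 + 2431·2 = 6308, valid modulo lcm(2431, 3) = 7293: x ≡ 6308 (mod 7293).
Verify against each original: 6308 mod 13 = 3, 6308 mod 11 = 5, 6308 mod 17 = 1, 6308 mod 3 = 2.

x ≡ 6308 (mod 7293).


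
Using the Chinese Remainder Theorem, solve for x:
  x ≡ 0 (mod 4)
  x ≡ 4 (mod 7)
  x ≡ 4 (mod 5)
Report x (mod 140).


Moduli 4, 7, 5 are pairwise coprime; by CRT there is a unique solution modulo M = 4 · 7 · 5 = 140.
Solve pairwise, accumulating the modulus:
  Start with x ≡ 0 (mod 4).
  Combine with x ≡ 4 (mod 7): since gcd(4, 7) = 1, we get a unique residue mod 28.
    Write x = 0 + 4·t and substitute into x ≡ 4 (mod 7): 4·t ≡ 4 − 0 = 4 (mod 7).
    The inverse of 4 mod 7 is 2 (since 4·2 = 8 = 1·7 + 1), so t ≡ 2·4 = 8 ≡ 1 (mod 7).
    Then x = 0 + 4·1 = 4, valid modulo lcm(4, 7) = 28: x ≡ 4 (mod 28).
  Combine with x ≡ 4 (mod 5): since gcd(28, 5) = 1, we get a unique residue mod 140.
    Write x = 4 + 28·t and substitute into x ≡ 4 (mod 5): 28·t ≡ 4 − 4 = 0 (mod 5).
    Reduce coefficients mod 5: 3·t ≡ 0 (mod 5).
    The inverse of 3 mod 5 is 2 (since 3·2 = 6 = 1·5 + 1), so t ≡ 2·0 = 0 ≡ 0 (mod 5).
    Then x = 4 + 28·0 = 4, valid modulo lcm(28, 5) = 140: x ≡ 4 (mod 140).
Verify: 4 mod 4 = 0 ✓, 4 mod 7 = 4 ✓, 4 mod 5 = 4 ✓.

x ≡ 4 (mod 140).


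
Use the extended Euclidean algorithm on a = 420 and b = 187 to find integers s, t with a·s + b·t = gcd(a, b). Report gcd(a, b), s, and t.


Euclidean algorithm on (420, 187) — divide until remainder is 0:
  420 = 2 · 187 + 46
  187 = 4 · 46 + 3
  46 = 15 · 3 + 1
  3 = 3 · 1 + 0
gcd(420, 187) = 1.
Track Bezout coefficients alongside the remainders: start with r₀ = 420 = a·1 + b·0 (s = 1, t = 0) and r₁ = 187 = a·0 + b·1 (s = 0, t = 1); each new remainder r_{k+1} = r_{k-1} − q_k·r_k inherits s_{k+1} = s_{k-1} − q_k·s_k, t_{k+1} = t_{k-1} − q_k·t_k, so r_k = a·s_k + b·t_k at every step:
  q = 2: r = 46, s = 1 − 2·0 = 1, t = 0 − 2·1 = -2  (check: 420·1 + 187·(-2) = 46)
  q = 4: r = 3, s = 0 − 4·1 = -4, t = 1 − 4·(-2) = 9  (check: 420·(-4) + 187·9 = 3)
  q = 15: r = 1, s = 1 − 15·(-4) = 61, t = -2 − 15·9 = -137  (check: 420·61 + 187·(-137) = 1)
The row with r = 1 (the gcd) gives the Bezout coefficients s = 61, t = -137.
Result: 420 · (61) + 187 · (-137) = 1.

gcd(420, 187) = 1; s = 61, t = -137 (check: 420·61 + 187·(-137) = 1).


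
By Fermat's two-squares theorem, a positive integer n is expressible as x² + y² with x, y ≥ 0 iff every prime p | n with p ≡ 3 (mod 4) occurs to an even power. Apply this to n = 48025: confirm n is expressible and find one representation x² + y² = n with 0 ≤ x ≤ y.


Step 1: Factor n = 48025 = 5^2 · 17 · 113.
Step 2: Check the mod-4 condition on each prime factor: 5 ≡ 1 (mod 4), exponent 2; 17 ≡ 1 (mod 4), exponent 1; 113 ≡ 1 (mod 4), exponent 1.
All primes ≡ 3 (mod 4) appear to even exponent (or don't appear), so by the two-squares theorem n IS expressible as a sum of two squares.
Step 3: Build a representation. Group n = k² · m with k = 5 and m = 17 · 113 = 1921 (a product of primes ≡ 1 (mod 4)); a representation of m scales to one of n via (k·x)² + (k·y)² = k²(x² + y²). Each prime p ≡ 1 (mod 4) is itself a sum of two squares; find a² by testing p − a² for a perfect square:
  17: 17 − 1² = 16 = 4² ⇒ 17 = 1² + 4².
  113: 113 − 1² = 112, 113 − 2² = 109, 113 − 3² = 104, 113 − 4² = 97, 113 − 5² = 88, 113 − 6² = 77, 113 − 7² = 64 = 8² ⇒ 113 = 7² + 8².
  Combine using the Brahmagupta–Fibonacci identity (a² + b²)(c² + d²) = (ac − bd)² + (ad + bc)² = (ac + bd)² + (ad − bc)²:
  17 · 113 = 1921: from (1² + 4²)(7² + 8²), take (1·7 − 4·8, 1·8 + 4·7) = (7 − 32, 8 + 28) = (-25, 36); dropping signs (only squares matter) gives (25, 36); check 25² + 36² = 625 + 1296 = 1921 ✓.
  Scale by k = 5: (5·25, 5·36) = (125, 180).
Step 4: Order so x ≤ y and verify: 125² + 180² = 15625 + 32400 = 48025 = n. ✓

n = 48025 = 125² + 180² (one valid representation with x ≤ y).


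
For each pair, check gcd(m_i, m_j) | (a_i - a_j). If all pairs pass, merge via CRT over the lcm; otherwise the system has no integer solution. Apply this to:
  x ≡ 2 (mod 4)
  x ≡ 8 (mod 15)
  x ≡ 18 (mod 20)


Moduli 4, 15, 20 are not pairwise coprime, so CRT works modulo lcm(m_i) when all pairwise compatibility conditions hold.
Pairwise compatibility: gcd(m_i, m_j) must divide a_i - a_j for every pair.
Merge one congruence at a time:
  Start: x ≡ 2 (mod 4).
  Combine with x ≡ 8 (mod 15): gcd(4, 15) = 1; 8 - 2 = 6, which IS divisible by 1, so compatible.
    Write x = 2 + 4·t and substitute into x ≡ 8 (mod 15): 4·t ≡ 8 − 2 = 6 (mod 15).
    The inverse of 4 mod 15 is 4 (since 4·4 = 16 = 1·15 + 1), so t ≡ 4·6 = 24 ≡ 9 (mod 15).
    Then x = 2 + 4·9 = 38, valid modulo lcm(4, 15) = 60: x ≡ 38 (mod 60).
  Combine with x ≡ 18 (mod 20): gcd(60, 20) = 20; 18 - 38 = -20, which IS divisible by 20, so compatible.
    Write x = 38 + 60·t and substitute into x ≡ 18 (mod 20): 60·t ≡ 18 − 38 = -20 (mod 20).
    Divide the congruence (and modulus) by g = 20: 3·t ≡ -1 (mod 1).
    Modulo 1 every t works; take t = 0.
    Then x = 38 + 60·0 = 38, valid modulo lcm(60, 20) = 60: x ≡ 38 (mod 60).
Verify: 38 mod 4 = 2, 38 mod 15 = 8, 38 mod 20 = 18.

x ≡ 38 (mod 60).


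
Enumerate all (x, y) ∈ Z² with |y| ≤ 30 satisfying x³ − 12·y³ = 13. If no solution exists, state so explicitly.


The equation is x³ - 12y³ = 13. For fixed y, x³ = 12·y³ + 13, so a solution requires the RHS to be a perfect cube.
Strategy: iterate y from -30 to 30, compute RHS = 12·y³ + 13, and check whether it is a (positive or negative) perfect cube.
Check small values of y:
  y = 0: RHS = 13 is not a perfect cube.
  y = 1: RHS = 25 is not a perfect cube.
  y = -1: RHS = 1 = (1)³ ⇒ x = 1 works.
  y = 2: RHS = 109 is not a perfect cube.
  y = -2: RHS = -83 is not a perfect cube.
  y = 3: RHS = 337 is not a perfect cube.
  y = -3: RHS = -311 is not a perfect cube.
Continuing the search up to |y| = 30 finds no further solutions beyond those listed.
Collected solutions: (1, -1).

Solutions (with |y| ≤ 30): (1, -1).


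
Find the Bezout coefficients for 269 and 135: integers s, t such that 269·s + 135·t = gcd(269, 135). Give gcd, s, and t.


Euclidean algorithm on (269, 135) — divide until remainder is 0:
  269 = 1 · 135 + 134
  135 = 1 · 134 + 1
  134 = 134 · 1 + 0
gcd(269, 135) = 1.
Track Bezout coefficients alongside the remainders: start with r₀ = 269 = a·1 + b·0 (s = 1, t = 0) and r₁ = 135 = a·0 + b·1 (s = 0, t = 1); each new remainder r_{k+1} = r_{k-1} − q_k·r_k inherits s_{k+1} = s_{k-1} − q_k·s_k, t_{k+1} = t_{k-1} − q_k·t_k, so r_k = a·s_k + b·t_k at every step:
  q = 1: r = 134, s = 1 − 1·0 = 1, t = 0 − 1·1 = -1  (check: 269·1 + 135·(-1) = 134)
  q = 1: r = 1, s = 0 − 1·1 = -1, t = 1 − 1·(-1) = 2  (check: 269·(-1) + 135·2 = 1)
The row with r = 1 (the gcd) gives the Bezout coefficients s = -1, t = 2.
Result: 269 · (-1) + 135 · (2) = 1.

gcd(269, 135) = 1; s = -1, t = 2 (check: 269·(-1) + 135·2 = 1).


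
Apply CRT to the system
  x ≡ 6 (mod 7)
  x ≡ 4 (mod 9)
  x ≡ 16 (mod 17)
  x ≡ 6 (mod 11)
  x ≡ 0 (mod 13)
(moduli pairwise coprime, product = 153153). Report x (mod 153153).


Product of moduli M = 7 · 9 · 17 · 11 · 13 = 153153.
Merge one congruence at a time:
  Start: x ≡ 6 (mod 7).
  Combine with x ≡ 4 (mod 9); new modulus lcm = 63.
    Write x = 6 + 7·t and substitute into x ≡ 4 (mod 9): 7·t ≡ 4 − 6 = -2 (mod 9).
    Reduce coefficients mod 9: 7·t ≡ 7 (mod 9).
    The inverse of 7 mod 9 is 4 (since 7·4 = 28 = 3·9 + 1), so t ≡ 4·7 = 28 ≡ 1 (mod 9).
    Then x = 6 + 7·1 = 13, valid modulo lcm(7, 9) = 63: x ≡ 13 (mod 63).
  Combine with x ≡ 16 (mod 17); new modulus lcm = 1071.
    Write x = 13 + 63·t and substitute into x ≡ 16 (mod 17): 63·t ≡ 16 − 13 = 3 (mod 17).
    Reduce coefficients mod 17: 12·t ≡ 3 (mod 17).
    The inverse of 12 mod 17 is 10 (since 12·10 = 120 = 7·17 + 1), so t ≡ 10·3 = 30 ≡ 13 (mod 17).
    Then x = 13 + 63·13 = 832, valid modulo lcm(63, 17) = 1071: x ≡ 832 (mod 1071).
  Combine with x ≡ 6 (mod 11); new modulus lcm = 11781.
    Write x = 832 + 1071·t and substitute into x ≡ 6 (mod 11): 1071·t ≡ 6 − 832 = -826 (mod 11).
    Reduce coefficients mod 11: 4·t ≡ 10 (mod 11).
    The inverse of 4 mod 11 is 3 (since 4·3 = 12 = 1·11 + 1), so t ≡ 3·10 = 30 ≡ 8 (mod 11).
    Then x = 832 + 1071·8 = 9400, valid modulo lcm(1071, 11) = 11781: x ≡ 9400 (mod 11781).
  Combine with x ≡ 0 (mod 13); new modulus lcm = 153153.
    Write x = 9400 + 11781·t and substitute into x ≡ 0 (mod 13): 11781·t ≡ 0 − 9400 = -9400 (mod 13).
    Reduce coefficients mod 13: 3·t ≡ 12 (mod 13).
    The inverse of 3 mod 13 is 9 (since 3·9 = 27 = 2·13 + 1), so t ≡ 9·12 = 108 ≡ 4 (mod 13).
    Then x = 9400 + 11781·4 = 56524, valid modulo lcm(11781, 13) = 153153: x ≡ 56524 (mod 153153).
Verify against each original: 56524 mod 7 = 6, 56524 mod 9 = 4, 56524 mod 17 = 16, 56524 mod 11 = 6, 56524 mod 13 = 0.

x ≡ 56524 (mod 153153).
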